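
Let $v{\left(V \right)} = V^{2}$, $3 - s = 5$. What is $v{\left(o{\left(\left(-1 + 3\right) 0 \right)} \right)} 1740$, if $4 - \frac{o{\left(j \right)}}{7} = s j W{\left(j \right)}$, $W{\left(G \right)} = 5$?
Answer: $1364160$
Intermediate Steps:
$s = -2$ ($s = 3 - 5 = -2$)
$o{\left(j \right)} = 28 + 70 j$ ($o{\left(j \right)} = 28 - 7 - 2 j 5 = 28 - 7 \left(- 10 j\right) = 28 + 70 j$)
$v{\left(o{\left(\left(-1 + 3\right) 0 \right)} \right)} 1740 = \left(28 + 70 \left(-1 + 3\right) 0\right)^{2} \cdot 1740 = \left(28 + 70 \cdot 2 \cdot 0\right)^{2} \cdot 1740 = \left(28 + 70 \cdot 0\right)^{2} \cdot 1740 = \left(28 + 0\right)^{2} \cdot 1740 = 28^{2} \cdot 1740 = 784 \cdot 1740 = 1364160$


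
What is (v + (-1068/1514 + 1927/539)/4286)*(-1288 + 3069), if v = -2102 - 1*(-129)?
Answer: -6145081805263661/1748786578 ≈ -3.5139e+6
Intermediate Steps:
v = -1973 (v = -2102 + 129 = -1973)
(v + (-1068/1514 + 1927/539)/4286)*(-1288 + 3069) = (-1973 + (-1068/1514 + 1927/539)/4286)*(-1288 + 3069) = (-1973 + (-1068*1/1514 + 1927*(1/539))*(1/4286))*1781 = (-1973 + (-534/757 + 1927/539)*(1/4286))*1781 = (-1973 + (1170913/408023)*(1/4286))*1781 = (-1973 + 1170913/1748786578)*1781 = -3450354747481/1748786578*1781 = -6145081805263661/1748786578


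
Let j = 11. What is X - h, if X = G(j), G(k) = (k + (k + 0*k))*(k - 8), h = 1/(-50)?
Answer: 3301/50 ≈ 66.020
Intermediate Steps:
h = -1/50 ≈ -0.020000
G(k) = 2*k*(-8 + k) (G(k) = (k + (k + 0))*(-8 + k) = (k + k)*(-8 + k) = (2*k)*(-8 + k) = 2*k*(-8 + k))
X = 66 (X = 2*11*(-8 + 11) = 2*11*3 = 66)
X - h = 66 - 1*(-1/50) = 66 + 1/50 = 3301/50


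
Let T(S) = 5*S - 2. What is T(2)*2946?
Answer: 23568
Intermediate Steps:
T(S) = -2 + 5*S
T(2)*2946 = (-2 + 5*2)*2946 = (-2 + 10)*2946 = 8*2946 = 23568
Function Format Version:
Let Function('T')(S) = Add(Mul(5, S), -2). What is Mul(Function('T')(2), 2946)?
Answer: 23568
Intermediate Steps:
Function('T')(S) = Add(-2, Mul(5, S))
Mul(Function('T')(2), 2946) = Mul(Add(-2, Mul(5, 2)), 2946) = Mul(Add(-2, 10), 2946) = Mul(8, 2946) = 23568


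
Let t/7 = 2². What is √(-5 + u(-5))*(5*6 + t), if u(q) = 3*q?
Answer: 116*I*√5 ≈ 259.38*I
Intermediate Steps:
t = 28 (t = 7*2² = 7*4 = 28)
√(-5 + u(-5))*(5*6 + t) = √(-5 + 3*(-5))*(5*6 + 28) = √(-5 - 15)*(30 + 28) = √(-20)*58 = (2*I*√5)*58 = 116*I*√5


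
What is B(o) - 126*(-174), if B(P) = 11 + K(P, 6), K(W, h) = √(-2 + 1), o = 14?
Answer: 21935 + I ≈ 21935.0 + 1.0*I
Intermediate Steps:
K(W, h) = I (K(W, h) = √(-1) = I)
B(P) = 11 + I
B(o) - 126*(-174) = (11 + I) - 126*(-174) = (11 + I) + 21924 = 21935 + I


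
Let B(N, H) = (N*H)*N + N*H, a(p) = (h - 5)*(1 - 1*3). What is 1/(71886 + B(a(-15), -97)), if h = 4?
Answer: 1/71304 ≈ 1.4024e-5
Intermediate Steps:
a(p) = 2 (a(p) = (4 - 5)*(1 - 1*3) = -(1 - 3) = -1*(-2) = 2)
B(N, H) = H*N + H*N² (B(N, H) = (H*N)*N + H*N = H*N² + H*N = H*N + H*N²)
1/(71886 + B(a(-15), -97)) = 1/(71886 - 97*2*(1 + 2)) = 1/(71886 - 97*2*3) = 1/(71886 - 582) = 1/71304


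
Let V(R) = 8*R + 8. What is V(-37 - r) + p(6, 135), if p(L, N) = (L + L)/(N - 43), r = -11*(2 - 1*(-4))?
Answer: 5523/23 ≈ 240.13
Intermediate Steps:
r = -66 (r = -11*(2 + 4) = -11*6 = -66)
V(R) = 8 + 8*R
p(L, N) = 2*L/(-43 + N) (p(L, N) = (2*L)/(-43 + N) = 2*L/(-43 + N))
V(-37 - r) + p(6, 135) = (8 + 8*(-37 - 1*(-66))) + 2*6/(-43 + 135) = (8 + 8*(-37 + 66)) + 2*6/92 = (8 + 8*29) + 2*6*(1/92) = (8 + 232) + 3/23 = 240 + 3/23 = 5523/23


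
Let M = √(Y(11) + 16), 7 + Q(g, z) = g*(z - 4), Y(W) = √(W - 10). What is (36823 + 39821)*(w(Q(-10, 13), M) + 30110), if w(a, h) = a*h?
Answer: 2307750840 - 7434468*√17 ≈ 2.2771e+9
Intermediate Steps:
Y(W) = √(-10 + W)
Q(g, z) = -7 + g*(-4 + z) (Q(g, z) = -7 + g*(z - 4) = -7 + g*(-4 + z))
M = √17 (M = √(√(-10 + 11) + 16) = √(√1 + 16) = √(1 + 16) = √17 ≈ 4.1231)
(36823 + 39821)*(w(Q(-10, 13), M) + 30110) = (36823 + 39821)*((-7 - 4*(-10) - 10*13)*√17 + 30110) = 76644*((-7 + 40 - 130)*√17 + 30110) = 76644*(-97*√17 + 30110) = 76644*(30110 - 97*√17) = 2307750840 - 7434468*√17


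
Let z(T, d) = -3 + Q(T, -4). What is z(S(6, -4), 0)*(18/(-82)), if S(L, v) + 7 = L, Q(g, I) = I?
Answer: 63/41 ≈ 1.5366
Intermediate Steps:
S(L, v) = -7 + L
z(T, d) = -7 (z(T, d) = -3 - 4 = -7)
z(S(6, -4), 0)*(18/(-82)) = -126/(-82) = -126*(-1)/82 = -7*(-9/41) = 63/41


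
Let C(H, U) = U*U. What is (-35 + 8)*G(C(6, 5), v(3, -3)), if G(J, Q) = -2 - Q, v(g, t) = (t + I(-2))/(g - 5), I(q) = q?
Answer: 243/2 ≈ 121.50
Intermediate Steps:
C(H, U) = U²
v(g, t) = (-2 + t)/(-5 + g) (v(g, t) = (t - 2)/(g - 5) = (-2 + t)/(-5 + g))
(-35 + 8)*G(C(6, 5), v(3, -3)) = (-35 + 8)*(-2 - (-2 - 3)/(-5 + 3)) = -27*(-2 - (-5)/(-2)) = -27*(-2 - (-1)*(-5)/2) = -27*(-2 - 1*5/2) = -27*(-2 - 5/2) = -27*(-9/2) = 243/2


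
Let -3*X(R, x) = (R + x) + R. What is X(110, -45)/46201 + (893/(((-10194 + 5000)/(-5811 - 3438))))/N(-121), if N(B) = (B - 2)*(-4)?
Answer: 381441484957/118064253048 ≈ 3.2308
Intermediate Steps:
X(R, x) = -2*R/3 - x/3 (X(R, x) = -((R + x) + R)/3 = -(x + 2*R)/3 = -2*R/3 - x/3)
N(B) = 8 - 4*B (N(B) = (-2 + B)*(-4) = 8 - 4*B)
X(110, -45)/46201 + (893/(((-10194 + 5000)/(-5811 - 3438))))/N(-121) = (-⅔*110 - ⅓*(-45))/46201 + (893/(((-10194 + 5000)/(-5811 - 3438))))/(8 - 4*(-121)) = (-220/3 + 15)*(1/46201) + (893/((-5194/(-9249))))/(8 + 484) = -175/3*1/46201 + (893/((-5194*(-1/9249))))/492 = -175/138603 + (893/(5194/9249))*(1/492) = -175/138603 + (893*(9249/5194))*(1/492) = -175/138603 + (8259357/5194)*(1/492) = -175/138603 + 2753119/851816 = 381441484957/118064253048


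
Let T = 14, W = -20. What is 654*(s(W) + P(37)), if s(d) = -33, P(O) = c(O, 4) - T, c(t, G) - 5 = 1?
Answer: -26814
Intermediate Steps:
c(t, G) = 6 (c(t, G) = 5 + 1 = 6)
P(O) = -8 (P(O) = 6 - 1*14 = 6 - 14 = -8)
654*(s(W) + P(37)) = 654*(-33 - 8) = 654*(-41) = -26814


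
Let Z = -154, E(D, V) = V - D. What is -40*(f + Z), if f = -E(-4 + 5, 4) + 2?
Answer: 6200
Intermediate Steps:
f = -1 (f = -(4 - (-4 + 5)) + 2 = -(4 - 1*1) + 2 = -(4 - 1) + 2 = -1*3 + 2 = -3 + 2 = -1)
-40*(f + Z) = -40*(-1 - 154) = -40*(-155) = 6200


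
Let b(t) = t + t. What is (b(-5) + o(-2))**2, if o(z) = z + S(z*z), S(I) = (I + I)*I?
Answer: 400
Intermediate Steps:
b(t) = 2*t
S(I) = 2*I**2 (S(I) = (2*I)*I = 2*I**2)
o(z) = z + 2*z**4 (o(z) = z + 2*(z*z)**2 = z + 2*(z**2)**2 = z + 2*z**4)
(b(-5) + o(-2))**2 = (2*(-5) + (-2 + 2*(-2)**4))**2 = (-10 + (-2 + 2*16))**2 = (-10 + (-2 + 32))**2 = (-10 + 30)**2 = 20**2 = 400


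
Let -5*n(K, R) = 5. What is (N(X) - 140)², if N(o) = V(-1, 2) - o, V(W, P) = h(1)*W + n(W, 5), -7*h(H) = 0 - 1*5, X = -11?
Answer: 837225/49 ≈ 17086.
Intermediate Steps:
n(K, R) = -1 (n(K, R) = -⅕*5 = -1)
h(H) = 5/7 (h(H) = -(0 - 1*5)/7 = -(0 - 5)/7 = -⅐*(-5) = 5/7)
V(W, P) = -1 + 5*W/7 (V(W, P) = 5*W/7 - 1 = -1 + 5*W/7)
N(o) = -12/7 - o (N(o) = (-1 + (5/7)*(-1)) - o = (-1 - 5/7) - o = -12/7 - o)
(N(X) - 140)² = ((-12/7 - 1*(-11)) - 140)² = ((-12/7 + 11) - 140)² = (65/7 - 140)² = (-915/7)² = 837225/49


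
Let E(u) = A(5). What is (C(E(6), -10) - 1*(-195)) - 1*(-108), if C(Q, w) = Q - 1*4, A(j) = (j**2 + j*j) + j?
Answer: 354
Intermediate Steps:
A(j) = j + 2*j**2 (A(j) = (j**2 + j**2) + j = 2*j**2 + j = j + 2*j**2)
E(u) = 55 (E(u) = 5*(1 + 2*5) = 5*(1 + 10) = 5*11 = 55)
C(Q, w) = -4 + Q (C(Q, w) = Q - 4 = -4 + Q)
(C(E(6), -10) - 1*(-195)) - 1*(-108) = ((-4 + 55) - 1*(-195)) - 1*(-108) = (51 + 195) + 108 = 246 + 108 = 354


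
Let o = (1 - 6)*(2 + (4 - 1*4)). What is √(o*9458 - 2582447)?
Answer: I*√2677027 ≈ 1636.2*I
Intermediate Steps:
o = -10 (o = -5*(2 + (4 - 4)) = -5*(2 + 0) = -5*2 = -10)
√(o*9458 - 2582447) = √(-10*9458 - 2582447) = √(-94580 - 2582447) = √(-2677027) = I*√2677027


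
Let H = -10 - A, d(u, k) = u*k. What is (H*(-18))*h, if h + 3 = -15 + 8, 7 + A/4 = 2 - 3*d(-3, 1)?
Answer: -4680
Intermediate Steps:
d(u, k) = k*u
A = 16 (A = -28 + 4*(2 - 3*(-3)) = -28 + 4*(2 + 9) = -28 + 4*11 = -28 + 44 = 16)
h = -10 (h = -3 + (-15 + 8) = -3 - 7 = -10)
H = -26 (H = -10 - 1*16 = -10 - 16 = -26)
(H*(-18))*h = -26*(-18)*(-10) = 468*(-10) = -4680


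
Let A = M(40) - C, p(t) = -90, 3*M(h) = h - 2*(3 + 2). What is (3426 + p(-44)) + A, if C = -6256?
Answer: 9602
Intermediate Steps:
M(h) = -10/3 + h/3 (M(h) = (h - 2*(3 + 2))/3 = (h - 2*5)/3 = (h - 10)/3 = (-10 + h)/3 = -10/3 + h/3)
A = 6266 (A = (-10/3 + (⅓)*40) - 1*(-6256) = (-10/3 + 40/3) + 6256 = 10 + 6256 = 6266)
(3426 + p(-44)) + A = (3426 - 90) + 6266 = 3336 + 6266 = 9602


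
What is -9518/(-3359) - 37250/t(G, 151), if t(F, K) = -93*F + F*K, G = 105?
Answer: -6715813/2045631 ≈ -3.2830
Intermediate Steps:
-9518/(-3359) - 37250/t(G, 151) = -9518/(-3359) - 37250*1/(105*(-93 + 151)) = -9518*(-1/3359) - 37250/(105*58) = 9518/3359 - 37250/6090 = 9518/3359 - 37250*1/6090 = 9518/3359 - 3725/609 = -6715813/2045631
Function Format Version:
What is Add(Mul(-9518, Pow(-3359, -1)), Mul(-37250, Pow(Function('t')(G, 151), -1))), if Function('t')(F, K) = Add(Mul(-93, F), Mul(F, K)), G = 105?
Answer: Rational(-6715813, 2045631) ≈ -3.2830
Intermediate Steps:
Add(Mul(-9518, Pow(-3359, -1)), Mul(-37250, Pow(Function('t')(G, 151), -1))) = Add(Mul(-9518, Pow(-3359, -1)), Mul(-37250, Pow(Mul(105, Add(-93, 151)), -1))) = Add(Mul(-9518, Rational(-1, 3359)), Mul(-37250, Pow(Mul(105, 58), -1))) = Add(Rational(9518, 3359), Mul(-37250, Pow(6090, -1))) = Add(Rational(9518, 3359), Mul(-37250, Rational(1, 6090))) = Add(Rational(9518, 3359), Rational(-3725, 609)) = Rational(-6715813, 2045631)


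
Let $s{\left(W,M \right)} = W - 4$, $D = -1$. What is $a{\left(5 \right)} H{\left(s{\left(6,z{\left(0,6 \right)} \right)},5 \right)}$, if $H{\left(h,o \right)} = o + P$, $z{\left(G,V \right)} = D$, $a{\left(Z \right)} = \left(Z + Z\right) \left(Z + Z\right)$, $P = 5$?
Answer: $1000$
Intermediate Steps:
$a{\left(Z \right)} = 4 Z^{2}$ ($a{\left(Z \right)} = 2 Z 2 Z = 4 Z^{2}$)
$z{\left(G,V \right)} = -1$
$s{\left(W,M \right)} = -4 + W$ ($s{\left(W,M \right)} = W - 4 = -4 + W$)
$H{\left(h,o \right)} = 5 + o$ ($H{\left(h,o \right)} = o + 5 = 5 + o$)
$a{\left(5 \right)} H{\left(s{\left(6,z{\left(0,6 \right)} \right)},5 \right)} = 4 \cdot 5^{2} \left(5 + 5\right) = 4 \cdot 25 \cdot 10 = 100 \cdot 10 = 1000$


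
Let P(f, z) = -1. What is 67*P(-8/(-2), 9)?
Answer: -67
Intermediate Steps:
67*P(-8/(-2), 9) = 67*(-1) = -67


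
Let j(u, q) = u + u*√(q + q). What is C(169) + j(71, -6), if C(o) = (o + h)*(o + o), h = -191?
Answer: -7365 + 142*I*√3 ≈ -7365.0 + 245.95*I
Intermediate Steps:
j(u, q) = u + u*√2*√q (j(u, q) = u + u*√(2*q) = u + u*(√2*√q) = u + u*√2*√q)
C(o) = 2*o*(-191 + o) (C(o) = (o - 191)*(o + o) = (-191 + o)*(2*o) = 2*o*(-191 + o))
C(169) + j(71, -6) = 2*169*(-191 + 169) + 71*(1 + √2*√(-6)) = 2*169*(-22) + 71*(1 + √2*(I*√6)) = -7436 + 71*(1 + 2*I*√3) = -7436 + (71 + 142*I*√3) = -7365 + 142*I*√3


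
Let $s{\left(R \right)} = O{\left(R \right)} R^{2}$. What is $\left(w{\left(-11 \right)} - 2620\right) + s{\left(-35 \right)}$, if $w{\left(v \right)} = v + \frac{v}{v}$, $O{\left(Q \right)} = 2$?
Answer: $-180$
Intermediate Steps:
$s{\left(R \right)} = 2 R^{2}$
$w{\left(v \right)} = 1 + v$ ($w{\left(v \right)} = v + 1 = 1 + v$)
$\left(w{\left(-11 \right)} - 2620\right) + s{\left(-35 \right)} = \left(\left(1 - 11\right) - 2620\right) + 2 \left(-35\right)^{2} = \left(-10 - 2620\right) + 2 \cdot 1225 = -2630 + 2450 = -180$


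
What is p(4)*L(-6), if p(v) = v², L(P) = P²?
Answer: 576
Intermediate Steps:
p(4)*L(-6) = 4²*(-6)² = 16*36 = 576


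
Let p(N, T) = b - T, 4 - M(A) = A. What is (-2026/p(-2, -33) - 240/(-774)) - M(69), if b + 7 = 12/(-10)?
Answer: -131035/7998 ≈ -16.383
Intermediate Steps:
b = -41/5 (b = -7 + 12/(-10) = -7 + 12*(-⅒) = -7 - 6/5 = -41/5 ≈ -8.2000)
M(A) = 4 - A
p(N, T) = -41/5 - T
(-2026/p(-2, -33) - 240/(-774)) - M(69) = (-2026/(-41/5 - 1*(-33)) - 240/(-774)) - (4 - 1*69) = (-2026/(-41/5 + 33) - 240*(-1/774)) - (4 - 69) = (-2026/124/5 + 40/129) - 1*(-65) = (-2026*5/124 + 40/129) + 65 = (-5065/62 + 40/129) + 65 = -650905/7998 + 65 = -131035/7998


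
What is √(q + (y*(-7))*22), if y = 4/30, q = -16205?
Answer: 7*I*√74505/15 ≈ 127.38*I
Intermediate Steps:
y = 2/15 (y = 4*(1/30) = 2/15 ≈ 0.13333)
√(q + (y*(-7))*22) = √(-16205 + ((2/15)*(-7))*22) = √(-16205 - 14/15*22) = √(-16205 - 308/15) = √(-243383/15) = 7*I*√74505/15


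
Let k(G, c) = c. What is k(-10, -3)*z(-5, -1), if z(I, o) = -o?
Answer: -3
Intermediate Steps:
k(-10, -3)*z(-5, -1) = -(-3)*(-1) = -3*1 = -3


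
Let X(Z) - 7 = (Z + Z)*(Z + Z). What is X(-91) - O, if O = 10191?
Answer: 22940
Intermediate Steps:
X(Z) = 7 + 4*Z² (X(Z) = 7 + (Z + Z)*(Z + Z) = 7 + (2*Z)*(2*Z) = 7 + 4*Z²)
X(-91) - O = (7 + 4*(-91)²) - 1*10191 = (7 + 4*8281) - 10191 = (7 + 33124) - 10191 = 33131 - 10191 = 22940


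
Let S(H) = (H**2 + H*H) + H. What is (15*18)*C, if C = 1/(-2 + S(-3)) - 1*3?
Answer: -10260/13 ≈ -789.23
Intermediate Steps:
S(H) = H + 2*H**2 (S(H) = (H**2 + H**2) + H = 2*H**2 + H = H + 2*H**2)
C = -38/13 (C = 1/(-2 - 3*(1 + 2*(-3))) - 1*3 = 1/(-2 - 3*(1 - 6)) - 3 = 1/(-2 - 3*(-5)) - 3 = 1/(-2 + 15) - 3 = 1/13 - 3 = -38/13 ≈ -2.9231)
(15*18)*C = (15*18)*(-38/13) = 270*(-38/13) = -10260/13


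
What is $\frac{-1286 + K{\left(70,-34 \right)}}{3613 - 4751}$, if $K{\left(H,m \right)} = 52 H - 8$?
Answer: $- \frac{1173}{569} \approx -2.0615$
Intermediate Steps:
$K{\left(H,m \right)} = -8 + 52 H$
$\frac{-1286 + K{\left(70,-34 \right)}}{3613 - 4751} = \frac{-1286 + \left(-8 + 52 \cdot 70\right)}{3613 - 4751} = \frac{-1286 + \left(-8 + 3640\right)}{-1138} = \left(-1286 + 3632\right) \left(- \frac{1}{1138}\right) = 2346 \left(- \frac{1}{1138}\right) = - \frac{1173}{569}$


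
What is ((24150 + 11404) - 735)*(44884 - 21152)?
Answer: 826324508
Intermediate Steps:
((24150 + 11404) - 735)*(44884 - 21152) = (35554 - 735)*23732 = 34819*23732 = 826324508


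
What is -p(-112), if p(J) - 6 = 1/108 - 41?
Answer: 3779/108 ≈ 34.991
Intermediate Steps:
p(J) = -3779/108 (p(J) = 6 + (1/108 - 41) = 6 - 4427/108 = -3779/108)
-p(-112) = -1*(-3779/108) = 3779/108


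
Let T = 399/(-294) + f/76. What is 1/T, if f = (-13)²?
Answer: 532/461 ≈ 1.1540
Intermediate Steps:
f = 169
T = 461/532 (T = 399/(-294) + 169/76 = 399*(-1/294) + 169*(1/76) = -19/14 + 169/76 = 461/532 ≈ 0.86654)
1/T = 1/(461/532) = 532/461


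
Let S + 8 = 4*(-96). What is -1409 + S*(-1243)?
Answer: 485847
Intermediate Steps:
S = -392 (S = -8 + 4*(-96) = -8 - 384 = -392)
-1409 + S*(-1243) = -1409 - 392*(-1243) = -1409 + 487256 = 485847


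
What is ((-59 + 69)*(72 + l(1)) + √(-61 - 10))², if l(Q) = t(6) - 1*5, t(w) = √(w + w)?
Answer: (670 + 20*√3 + I*√71)² ≈ 4.9645e+5 + 11875.0*I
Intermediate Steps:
t(w) = √2*√w (t(w) = √(2*w) = √2*√w)
l(Q) = -5 + 2*√3 (l(Q) = √2*√6 - 1*5 = 2*√3 - 5 = -5 + 2*√3)
((-59 + 69)*(72 + l(1)) + √(-61 - 10))² = ((-59 + 69)*(72 + (-5 + 2*√3)) + √(-61 - 10))² = (10*(67 + 2*√3) + √(-71))² = ((670 + 20*√3) + I*√71)² = (670 + 20*√3 + I*√71)²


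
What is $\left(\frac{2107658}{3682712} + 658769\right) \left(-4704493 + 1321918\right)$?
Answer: $- \frac{4103162599983666975}{1841356} \approx -2.2283 \cdot 10^{12}$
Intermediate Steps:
$\left(\frac{2107658}{3682712} + 658769\right) \left(-4704493 + 1321918\right) = \left(2107658 \cdot \frac{1}{3682712} + 658769\right) \left(-3382575\right) = \left(\frac{1053829}{1841356} + 658769\right) \left(-3382575\right) = \frac{1213029304593}{1841356} \left(-3382575\right) = - \frac{4103162599983666975}{1841356}$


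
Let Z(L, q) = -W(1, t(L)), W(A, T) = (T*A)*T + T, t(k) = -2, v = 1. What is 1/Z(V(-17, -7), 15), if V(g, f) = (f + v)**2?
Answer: -1/2 ≈ -0.50000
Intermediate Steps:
V(g, f) = (1 + f)**2 (V(g, f) = (f + 1)**2 = (1 + f)**2)
W(A, T) = T + A*T**2 (W(A, T) = (A*T)*T + T = A*T**2 + T = T + A*T**2)
Z(L, q) = -2 (Z(L, q) = -(-2)*(1 + 1*(-2)) = -(-2)*(1 - 2) = -(-2)*(-1) = -1*2 = -2)
1/Z(V(-17, -7), 15) = 1/(-2) = -1/2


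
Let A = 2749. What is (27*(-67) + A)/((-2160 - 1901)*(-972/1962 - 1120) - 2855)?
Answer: 102460/495674979 ≈ 0.00020671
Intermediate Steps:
(27*(-67) + A)/((-2160 - 1901)*(-972/1962 - 1120) - 2855) = (27*(-67) + 2749)/((-2160 - 1901)*(-972/1962 - 1120) - 2855) = (-1809 + 2749)/(-4061*(-972*1/1962 - 1120) - 2855) = 940/(-4061*(-54/109 - 1120) - 2855) = 940/(-4061*(-122134/109) - 2855) = 940/(495986174/109 - 2855) = 940/(495674979/109) = 940*(109/495674979) = 102460/495674979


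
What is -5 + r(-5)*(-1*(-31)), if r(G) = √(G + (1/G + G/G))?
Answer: -5 + 31*I*√105/5 ≈ -5.0 + 63.531*I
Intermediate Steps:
r(G) = √(1 + G + 1/G) (r(G) = √(G + (1/G + 1)) = √(G + (1 + 1/G)) = √(1 + G + 1/G))
-5 + r(-5)*(-1*(-31)) = -5 + √(1 - 5 + 1/(-5))*(-1*(-31)) = -5 + √(1 - 5 - ⅕)*31 = -5 + √(-21/5)*31 = -5 + (I*√105/5)*31 = -5 + 31*I*√105/5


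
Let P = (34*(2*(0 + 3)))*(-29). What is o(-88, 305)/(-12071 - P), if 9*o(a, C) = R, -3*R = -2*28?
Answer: -56/166185 ≈ -0.00033697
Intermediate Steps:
R = 56/3 (R = -(-2)*28/3 = -⅓*(-56) = 56/3 ≈ 18.667)
o(a, C) = 56/27 (o(a, C) = (⅑)*(56/3) = 56/27)
P = -5916 (P = (34*(2*3))*(-29) = (34*6)*(-29) = 204*(-29) = -5916)
o(-88, 305)/(-12071 - P) = 56/(27*(-12071 - 1*(-5916))) = 56/(27*(-12071 + 5916)) = (56/27)/(-6155) = (56/27)*(-1/6155) = -56/166185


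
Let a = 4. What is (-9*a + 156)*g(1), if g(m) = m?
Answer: 120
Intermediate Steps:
(-9*a + 156)*g(1) = (-9*4 + 156)*1 = (-36 + 156)*1 = 120*1 = 120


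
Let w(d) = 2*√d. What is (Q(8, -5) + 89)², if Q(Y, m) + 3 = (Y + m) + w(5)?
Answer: 7941 + 356*√5 ≈ 8737.0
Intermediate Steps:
Q(Y, m) = -3 + Y + m + 2*√5 (Q(Y, m) = -3 + ((Y + m) + 2*√5) = -3 + (Y + m + 2*√5) = -3 + Y + m + 2*√5)
(Q(8, -5) + 89)² = ((-3 + 8 - 5 + 2*√5) + 89)² = (2*√5 + 89)² = (89 + 2*√5)²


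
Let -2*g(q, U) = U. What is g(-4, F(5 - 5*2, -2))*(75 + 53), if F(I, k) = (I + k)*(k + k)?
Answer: -1792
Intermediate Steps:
F(I, k) = 2*k*(I + k) (F(I, k) = (I + k)*(2*k) = 2*k*(I + k))
g(q, U) = -U/2
g(-4, F(5 - 5*2, -2))*(75 + 53) = (-(-2)*((5 - 5*2) - 2))*(75 + 53) = -(-2)*((5 - 10) - 2)*128 = -(-2)*(-5 - 2)*128 = -(-2)*(-7)*128 = -½*28*128 = -14*128 = -1792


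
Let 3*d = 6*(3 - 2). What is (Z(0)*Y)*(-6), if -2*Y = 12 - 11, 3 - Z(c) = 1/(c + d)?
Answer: 15/2 ≈ 7.5000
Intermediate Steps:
d = 2 (d = (6*(3 - 2))/3 = (6*1)/3 = (⅓)*6 = 2)
Z(c) = 3 - 1/(2 + c) (Z(c) = 3 - 1/(c + 2) = 3 - 1/(2 + c))
Y = -½ (Y = -(12 - 11)/2 = -½*1 = -½ ≈ -0.50000)
(Z(0)*Y)*(-6) = (((5 + 3*0)/(2 + 0))*(-½))*(-6) = (((5 + 0)/2)*(-½))*(-6) = (((½)*5)*(-½))*(-6) = ((5/2)*(-½))*(-6) = -5/4*(-6) = 15/2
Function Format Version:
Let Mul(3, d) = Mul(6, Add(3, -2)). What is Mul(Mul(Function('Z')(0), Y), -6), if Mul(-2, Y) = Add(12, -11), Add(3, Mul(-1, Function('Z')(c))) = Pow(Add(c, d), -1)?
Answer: Rational(15, 2) ≈ 7.5000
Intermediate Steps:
d = 2 (d = Mul(Rational(1, 3), Mul(6, Add(3, -2))) = Mul(Rational(1, 3), Mul(6, 1)) = Mul(Rational(1, 3), 6) = 2)
Function('Z')(c) = Add(3, Mul(-1, Pow(Add(2, c), -1))) (Function('Z')(c) = Add(3, Mul(-1, Pow(Add(c, 2), -1))) = Add(3, Mul(-1, Pow(Add(2, c), -1))))
Y = Rational(-1, 2) (Y = Mul(Rational(-1, 2), Add(12, -11)) = Mul(Rational(-1, 2), 1) = Rational(-1, 2) ≈ -0.50000)
Mul(Mul(Function('Z')(0), Y), -6) = Mul(Mul(Mul(Pow(Add(2, 0), -1), Add(5, Mul(3, 0))), Rational(-1, 2)), -6) = Mul(Mul(Mul(Pow(2, -1), Add(5, 0)), Rational(-1, 2)), -6) = Mul(Mul(Mul(Rational(1, 2), 5), Rational(-1, 2)), -6) = Mul(Mul(Rational(5, 2), Rational(-1, 2)), -6) = Mul(Rational(-5, 4), -6) = Rational(15, 2)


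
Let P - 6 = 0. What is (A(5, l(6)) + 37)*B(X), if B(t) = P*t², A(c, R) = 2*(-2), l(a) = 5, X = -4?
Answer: 3168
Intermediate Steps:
P = 6 (P = 6 + 0 = 6)
A(c, R) = -4
B(t) = 6*t²
(A(5, l(6)) + 37)*B(X) = (-4 + 37)*(6*(-4)²) = 33*(6*16) = 33*96 = 3168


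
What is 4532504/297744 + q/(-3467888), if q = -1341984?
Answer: 125920186841/8066740974 ≈ 15.610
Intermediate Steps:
4532504/297744 + q/(-3467888) = 4532504/297744 - 1341984/(-3467888) = 4532504*(1/297744) - 1341984*(-1/3467888) = 566563/37218 + 83874/216743 = 125920186841/8066740974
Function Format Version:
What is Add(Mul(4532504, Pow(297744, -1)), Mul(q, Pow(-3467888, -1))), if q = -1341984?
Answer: Rational(125920186841, 8066740974) ≈ 15.610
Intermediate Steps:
Add(Mul(4532504, Pow(297744, -1)), Mul(q, Pow(-3467888, -1))) = Add(Mul(4532504, Pow(297744, -1)), Mul(-1341984, Pow(-3467888, -1))) = Add(Mul(4532504, Rational(1, 297744)), Mul(-1341984, Rational(-1, 3467888))) = Add(Rational(566563, 37218), Rational(83874, 216743)) = Rational(125920186841, 8066740974)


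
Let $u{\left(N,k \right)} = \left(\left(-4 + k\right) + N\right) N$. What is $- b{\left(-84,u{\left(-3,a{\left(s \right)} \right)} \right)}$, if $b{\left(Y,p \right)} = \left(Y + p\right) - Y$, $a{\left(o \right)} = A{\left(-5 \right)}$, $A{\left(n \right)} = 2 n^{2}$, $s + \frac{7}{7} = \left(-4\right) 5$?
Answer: $129$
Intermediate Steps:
$s = -21$ ($s = -1 - 20 = -21$)
$a{\left(o \right)} = 50$ ($a{\left(o \right)} = 2 \left(-5\right)^{2} = 2 \cdot 25 = 50$)
$u{\left(N,k \right)} = N \left(-4 + N + k\right)$ ($u{\left(N,k \right)} = \left(-4 + N + k\right) N = N \left(-4 + N + k\right)$)
$b{\left(Y,p \right)} = p$
$- b{\left(-84,u{\left(-3,a{\left(s \right)} \right)} \right)} = - \left(-3\right) \left(-4 - 3 + 50\right) = - \left(-3\right) 43 = \left(-1\right) \left(-129\right) = 129$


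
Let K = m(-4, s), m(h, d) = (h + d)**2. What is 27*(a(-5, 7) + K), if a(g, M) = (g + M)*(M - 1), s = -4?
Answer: 2052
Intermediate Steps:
m(h, d) = (d + h)**2
a(g, M) = (-1 + M)*(M + g) (a(g, M) = (M + g)*(-1 + M) = (-1 + M)*(M + g))
K = 64 (K = (-4 - 4)**2 = (-8)**2 = 64)
27*(a(-5, 7) + K) = 27*((7**2 - 1*7 - 1*(-5) + 7*(-5)) + 64) = 27*((49 - 7 + 5 - 35) + 64) = 27*(12 + 64) = 27*76 = 2052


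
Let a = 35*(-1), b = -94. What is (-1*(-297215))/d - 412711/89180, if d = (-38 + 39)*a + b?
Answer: -2042990263/884940 ≈ -2308.6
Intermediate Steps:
a = -35
d = -129 (d = (-38 + 39)*(-35) - 94 = 1*(-35) - 94 = -35 - 94 = -129)
(-1*(-297215))/d - 412711/89180 = -1*(-297215)/(-129) - 412711/89180 = 297215*(-1/129) - 412711*1/89180 = -297215/129 - 31747/6860 = -2042990263/884940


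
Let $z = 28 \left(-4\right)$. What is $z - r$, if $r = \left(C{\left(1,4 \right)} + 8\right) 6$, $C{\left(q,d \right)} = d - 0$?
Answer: $-184$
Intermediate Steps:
$C{\left(q,d \right)} = d$ ($C{\left(q,d \right)} = d + 0 = d$)
$r = 72$ ($r = \left(4 + 8\right) 6 = 12 \cdot 6 = 72$)
$z = -112$
$z - r = -112 - 72 = -184$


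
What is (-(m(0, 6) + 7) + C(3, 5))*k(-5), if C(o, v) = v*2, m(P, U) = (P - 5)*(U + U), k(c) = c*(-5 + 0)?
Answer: 1575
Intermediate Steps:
k(c) = -5*c (k(c) = c*(-5) = -5*c)
m(P, U) = 2*U*(-5 + P) (m(P, U) = (-5 + P)*(2*U) = 2*U*(-5 + P))
C(o, v) = 2*v
(-(m(0, 6) + 7) + C(3, 5))*k(-5) = (-(2*6*(-5 + 0) + 7) + 2*5)*(-5*(-5)) = (-(2*6*(-5) + 7) + 10)*25 = (-(-60 + 7) + 10)*25 = (-1*(-53) + 10)*25 = (53 + 10)*25 = 63*25 = 1575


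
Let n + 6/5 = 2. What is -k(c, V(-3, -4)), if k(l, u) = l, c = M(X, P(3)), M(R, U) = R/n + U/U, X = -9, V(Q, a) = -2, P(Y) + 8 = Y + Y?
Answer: 41/4 ≈ 10.250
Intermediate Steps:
n = ⅘ (n = -6/5 + 2 = ⅘ ≈ 0.80000)
P(Y) = -8 + 2*Y (P(Y) = -8 + (Y + Y) = -8 + 2*Y)
M(R, U) = 1 + 5*R/4 (M(R, U) = R/(⅘) + U/U = R*(5/4) + 1 = 5*R/4 + 1 = 1 + 5*R/4)
c = -41/4 (c = 1 + (5/4)*(-9) = 1 - 45/4 = -41/4 ≈ -10.250)
-k(c, V(-3, -4)) = -1*(-41/4) = 41/4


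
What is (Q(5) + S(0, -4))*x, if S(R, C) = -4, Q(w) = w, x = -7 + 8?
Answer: 1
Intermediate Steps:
x = 1
(Q(5) + S(0, -4))*x = (5 - 4)*1 = 1*1 = 1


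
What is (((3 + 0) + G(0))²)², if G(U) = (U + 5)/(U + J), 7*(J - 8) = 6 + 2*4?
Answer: 2401/16 ≈ 150.06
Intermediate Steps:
J = 10 (J = 8 + (6 + 2*4)/7 = 8 + (6 + 8)/7 = 8 + (⅐)*14 = 8 + 2 = 10)
G(U) = (5 + U)/(10 + U) (G(U) = (U + 5)/(U + 10) = (5 + U)/(10 + U))
(((3 + 0) + G(0))²)² = (((3 + 0) + (5 + 0)/(10 + 0))²)² = ((3 + 5/10)²)² = ((3 + (⅒)*5)²)² = ((3 + ½)²)² = ((7/2)²)² = (49/4)² = 2401/16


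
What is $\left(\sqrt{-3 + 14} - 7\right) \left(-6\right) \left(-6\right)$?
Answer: $-252 + 36 \sqrt{11} \approx -132.6$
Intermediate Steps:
$\left(\sqrt{-3 + 14} - 7\right) \left(-6\right) \left(-6\right) = \left(\sqrt{11} - 7\right) \left(-6\right) \left(-6\right) = \left(-7 + \sqrt{11}\right) \left(-6\right) \left(-6\right) = \left(42 - 6 \sqrt{11}\right) \left(-6\right) = -252 + 36 \sqrt{11}$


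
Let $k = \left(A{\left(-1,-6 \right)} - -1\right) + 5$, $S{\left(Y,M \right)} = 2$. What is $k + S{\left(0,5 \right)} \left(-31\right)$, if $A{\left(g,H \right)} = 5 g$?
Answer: $-61$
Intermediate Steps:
$k = 1$ ($k = \left(5 \left(-1\right) - -1\right) + 5 = \left(-5 + 1\right) + 5 = -4 + 5 = 1$)
$k + S{\left(0,5 \right)} \left(-31\right) = 1 + 2 \left(-31\right) = 1 - 62 = -61$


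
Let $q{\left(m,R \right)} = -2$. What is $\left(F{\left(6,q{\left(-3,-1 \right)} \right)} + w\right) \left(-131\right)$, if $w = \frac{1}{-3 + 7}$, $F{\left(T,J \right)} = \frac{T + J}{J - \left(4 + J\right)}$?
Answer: $\frac{393}{4} \approx 98.25$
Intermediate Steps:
$F{\left(T,J \right)} = - \frac{J}{4} - \frac{T}{4}$ ($F{\left(T,J \right)} = \frac{J + T}{-4} = \left(J + T\right) \left(- \frac{1}{4}\right) = - \frac{J}{4} - \frac{T}{4}$)
$w = \frac{1}{4} \approx 0.25$
$\left(F{\left(6,q{\left(-3,-1 \right)} \right)} + w\right) \left(-131\right) = \left(\left(\left(- \frac{1}{4}\right) \left(-2\right) - \frac{3}{2}\right) + \frac{1}{4}\right) \left(-131\right) = \left(\left(\frac{1}{2} - \frac{3}{2}\right) + \frac{1}{4}\right) \left(-131\right) = \left(-1 + \frac{1}{4}\right) \left(-131\right) = \left(- \frac{3}{4}\right) \left(-131\right) = \frac{393}{4}$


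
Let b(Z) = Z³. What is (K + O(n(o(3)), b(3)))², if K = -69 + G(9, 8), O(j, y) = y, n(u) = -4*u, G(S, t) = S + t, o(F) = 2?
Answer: 625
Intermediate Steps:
K = -52 (K = -69 + (9 + 8) = -69 + 17 = -52)
(K + O(n(o(3)), b(3)))² = (-52 + 3³)² = (-52 + 27)² = (-25)² = 625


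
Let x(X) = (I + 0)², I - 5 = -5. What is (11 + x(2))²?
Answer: 121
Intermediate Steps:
I = 0 (I = 5 - 5 = 0)
x(X) = 0 (x(X) = (0 + 0)² = 0² = 0)
(11 + x(2))² = (11 + 0)² = 11² = 121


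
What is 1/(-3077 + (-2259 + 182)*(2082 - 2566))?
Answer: 1/1002191 ≈ 9.9781e-7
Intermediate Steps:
1/(-3077 + (-2259 + 182)*(2082 - 2566)) = 1/(-3077 - 2077*(-484)) = 1/(-3077 + 1005268) = 1/1002191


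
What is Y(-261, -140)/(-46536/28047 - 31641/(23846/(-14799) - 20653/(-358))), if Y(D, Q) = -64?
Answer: 88884870776672/785915790140413 ≈ 0.11310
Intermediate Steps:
Y(-261, -140)/(-46536/28047 - 31641/(23846/(-14799) - 20653/(-358))) = -64/(-46536/28047 - 31641/(23846/(-14799) - 20653/(-358))) = -64/(-46536*1/28047 - 31641/(23846*(-1/14799) - 20653*(-1/358))) = -64/(-15512/9349 - 31641/(-23846/14799 + 20653/358)) = -64/(-15512/9349 - 31641/297106879/5298042) = -64/(-15512/9349 - 31641*5298042/297106879) = -64/(-15512/9349 - 167635346922/297106879) = -64/(-1571831580280826/2777652211771) = -64*(-2777652211771/1571831580280826) = 88884870776672/785915790140413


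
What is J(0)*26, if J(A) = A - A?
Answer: 0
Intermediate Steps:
J(A) = 0
J(0)*26 = 0*26 = 0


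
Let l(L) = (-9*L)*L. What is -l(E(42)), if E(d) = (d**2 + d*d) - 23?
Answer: 110565225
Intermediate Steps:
E(d) = -23 + 2*d**2 (E(d) = (d**2 + d**2) - 23 = 2*d**2 - 23 = -23 + 2*d**2)
l(L) = -9*L**2
-l(E(42)) = -(-9)*(-23 + 2*42**2)**2 = -(-9)*(-23 + 2*1764)**2 = -(-9)*(-23 + 3528)**2 = -(-9)*3505**2 = -(-9)*12285025 = -1*(-110565225) = 110565225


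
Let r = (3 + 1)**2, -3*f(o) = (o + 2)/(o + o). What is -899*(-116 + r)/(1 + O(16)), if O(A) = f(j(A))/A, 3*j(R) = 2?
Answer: 2157600/23 ≈ 93809.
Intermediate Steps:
j(R) = 2/3 (j(R) = (1/3)*2 = 2/3)
f(o) = -(2 + o)/(6*o) (f(o) = -(o + 2)/(3*(o + o)) = -(2 + o)/(3*(2*o)) = -(2 + o)*1/(2*o)/3 = -(2 + o)/(6*o))
r = 16 (r = 4**2 = 16)
O(A) = -2/(3*A) (O(A) = ((-2 - 1*2/3)/(6*(2/3)))/A = ((1/6)*(3/2)*(-2 - 2/3))/A = ((1/6)*(3/2)*(-8/3))/A = -2/(3*A))
-899*(-116 + r)/(1 + O(16)) = -899*(-116 + 16)/(1 - 2/3/16) = -(-89900)/(1 - 2/3*1/16) = -(-89900)/(1 - 1/24) = -(-89900)/23/24 = -(-89900)*24/23 = -899*(-2400/23) = 2157600/23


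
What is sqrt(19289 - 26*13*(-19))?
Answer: sqrt(25711) ≈ 160.35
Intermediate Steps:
sqrt(19289 - 26*13*(-19)) = sqrt(19289 - 338*(-19)) = sqrt(19289 + 6422) = sqrt(25711)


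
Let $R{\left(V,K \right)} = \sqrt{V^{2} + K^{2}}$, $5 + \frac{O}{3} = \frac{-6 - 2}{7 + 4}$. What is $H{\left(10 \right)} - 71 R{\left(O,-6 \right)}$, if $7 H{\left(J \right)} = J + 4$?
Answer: $2 - \frac{213 \sqrt{4453}}{11} \approx -1290.2$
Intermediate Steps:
$O = - \frac{189}{11}$ ($O = -15 + 3 \frac{-6 - 2}{7 + 4} = -15 + 3 \left(- \frac{8}{11}\right) = -15 - \frac{24}{11} = - \frac{189}{11} \approx -17.182$)
$H{\left(J \right)} = \frac{4}{7} + \frac{J}{7}$ ($H{\left(J \right)} = \frac{J + 4}{7} = \frac{4 + J}{7} = \frac{4}{7} + \frac{J}{7}$)
$R{\left(V,K \right)} = \sqrt{K^{2} + V^{2}}$
$H{\left(10 \right)} - 71 R{\left(O,-6 \right)} = \left(\frac{4}{7} + \frac{1}{7} \cdot 10\right) - 71 \sqrt{\left(-6\right)^{2} + \left(- \frac{189}{11}\right)^{2}} = \left(\frac{4}{7} + \frac{10}{7}\right) - 71 \sqrt{36 + \frac{35721}{121}} = 2 - 71 \sqrt{\frac{40077}{121}} = 2 - 71 \frac{3 \sqrt{4453}}{11} = 2 - \frac{213 \sqrt{4453}}{11}$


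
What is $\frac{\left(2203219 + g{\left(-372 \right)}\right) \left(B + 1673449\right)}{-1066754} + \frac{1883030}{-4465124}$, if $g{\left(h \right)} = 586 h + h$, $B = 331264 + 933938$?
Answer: $- \frac{3255519999825163080}{595398610937} \approx -5.4678 \cdot 10^{6}$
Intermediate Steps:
$B = 1265202$
$g{\left(h \right)} = 587 h$
$\frac{\left(2203219 + g{\left(-372 \right)}\right) \left(B + 1673449\right)}{-1066754} + \frac{1883030}{-4465124} = \frac{\left(2203219 + 587 \left(-372\right)\right) \left(1265202 + 1673449\right)}{-1066754} + \frac{1883030}{-4465124} = \left(2203219 - 218364\right) 2938651 \left(- \frac{1}{1066754}\right) + 1883030 \left(- \frac{1}{4465124}\right) = 1984855 \cdot 2938651 \left(- \frac{1}{1066754}\right) - \frac{941515}{2232562} = 5832796130605 \left(- \frac{1}{1066754}\right) - \frac{941515}{2232562} = - \frac{5832796130605}{1066754} - \frac{941515}{2232562} = - \frac{3255519999825163080}{595398610937}$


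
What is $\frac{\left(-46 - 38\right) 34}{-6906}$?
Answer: $\frac{476}{1151} \approx 0.41355$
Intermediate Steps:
$\frac{\left(-46 - 38\right) 34}{-6906} = \left(-46 - 38\right) 34 \left(- \frac{1}{6906}\right) = \left(-84\right) 34 \left(- \frac{1}{6906}\right) = \left(-2856\right) \left(- \frac{1}{6906}\right) = \frac{476}{1151}$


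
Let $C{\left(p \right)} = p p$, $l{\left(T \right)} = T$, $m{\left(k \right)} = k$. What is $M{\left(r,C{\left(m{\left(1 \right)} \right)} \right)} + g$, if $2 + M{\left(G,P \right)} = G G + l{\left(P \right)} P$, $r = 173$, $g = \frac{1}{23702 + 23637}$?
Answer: $\frac{1416761593}{47339} \approx 29928.0$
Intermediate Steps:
$C{\left(p \right)} = p^{2}$
$g = \frac{1}{47339} \approx 2.1124 \cdot 10^{-5}$
$M{\left(G,P \right)} = -2 + G^{2} + P^{2}$ ($M{\left(G,P \right)} = -2 + \left(G G + P P\right) = -2 + \left(G^{2} + P^{2}\right) = -2 + G^{2} + P^{2}$)
$M{\left(r,C{\left(m{\left(1 \right)} \right)} \right)} + g = \left(-2 + 173^{2} + \left(1^{2}\right)^{2}\right) + \frac{1}{47339} = \left(-2 + 29929 + 1^{2}\right) + \frac{1}{47339} = \left(-2 + 29929 + 1\right) + \frac{1}{47339} = 29928 + \frac{1}{47339} = \frac{1416761593}{47339}$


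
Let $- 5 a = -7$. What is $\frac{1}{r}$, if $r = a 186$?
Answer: $\frac{5}{1302} \approx 0.0038402$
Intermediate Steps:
$a = \frac{7}{5}$ ($a = \left(- \frac{1}{5}\right) \left(-7\right) = \frac{7}{5} \approx 1.4$)
$r = \frac{1302}{5}$ ($r = \frac{7}{5} \cdot 186 = \frac{1302}{5} \approx 260.4$)
$\frac{1}{r} = \frac{1}{\frac{1302}{5}} = \frac{5}{1302}$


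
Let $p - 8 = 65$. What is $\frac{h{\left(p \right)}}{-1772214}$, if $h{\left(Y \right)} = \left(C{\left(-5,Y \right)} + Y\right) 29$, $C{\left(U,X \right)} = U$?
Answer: $- \frac{986}{886107} \approx -0.0011127$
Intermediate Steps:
$p = 73$ ($p = 8 + 65 = 73$)
$h{\left(Y \right)} = -145 + 29 Y$ ($h{\left(Y \right)} = \left(-5 + Y\right) 29 = -145 + 29 Y$)
$\frac{h{\left(p \right)}}{-1772214} = \frac{-145 + 29 \cdot 73}{-1772214} = \left(-145 + 2117\right) \left(- \frac{1}{1772214}\right) = 1972 \left(- \frac{1}{1772214}\right) = - \frac{986}{886107}$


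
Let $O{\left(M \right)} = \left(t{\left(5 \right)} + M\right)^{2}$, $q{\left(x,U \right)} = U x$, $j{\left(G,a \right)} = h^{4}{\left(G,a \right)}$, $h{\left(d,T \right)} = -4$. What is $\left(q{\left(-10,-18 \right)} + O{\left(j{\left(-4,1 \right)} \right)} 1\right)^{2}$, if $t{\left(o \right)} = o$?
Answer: $4665026601$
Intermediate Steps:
$j{\left(G,a \right)} = 256$ ($j{\left(G,a \right)} = \left(-4\right)^{4} = 256$)
$O{\left(M \right)} = \left(5 + M\right)^{2}$
$\left(q{\left(-10,-18 \right)} + O{\left(j{\left(-4,1 \right)} \right)} 1\right)^{2} = \left(\left(-18\right) \left(-10\right) + \left(5 + 256\right)^{2} \cdot 1\right)^{2} = \left(180 + 261^{2} \cdot 1\right)^{2} = \left(180 + 68121 \cdot 1\right)^{2} = \left(180 + 68121\right)^{2} = 68301^{2} = 4665026601$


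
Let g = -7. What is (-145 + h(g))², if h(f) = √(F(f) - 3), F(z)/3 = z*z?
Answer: 17689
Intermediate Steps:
F(z) = 3*z² (F(z) = 3*(z*z) = 3*z²)
h(f) = √(-3 + 3*f²) (h(f) = √(3*f² - 3) = √(-3 + 3*f²))
(-145 + h(g))² = (-145 + √(-3 + 3*(-7)²))² = (-145 + √(-3 + 3*49))² = (-145 + √(-3 + 147))² = (-145 + √144)² = (-145 + 12)² = (-133)² = 17689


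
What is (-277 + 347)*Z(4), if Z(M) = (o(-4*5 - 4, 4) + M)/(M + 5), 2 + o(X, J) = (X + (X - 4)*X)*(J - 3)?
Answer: 45500/9 ≈ 5055.6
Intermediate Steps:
o(X, J) = -2 + (-3 + J)*(X + X*(-4 + X)) (o(X, J) = -2 + (X + (X - 4)*X)*(J - 3) = -2 + (X + (-4 + X)*X)*(-3 + J) = -2 + (X + X*(-4 + X))*(-3 + J) = -2 + (-3 + J)*(X + X*(-4 + X)))
Z(M) = (646 + M)/(5 + M) (Z(M) = ((-2 - 3*(-4*5 - 4)**2 + 9*(-4*5 - 4) + 4*(-4*5 - 4)**2 - 3*4*(-4*5 - 4)) + M)/(M + 5) = ((-2 - 3*(-20 - 4)**2 + 9*(-20 - 4) + 4*(-20 - 4)**2 - 3*4*(-20 - 4)) + M)/(5 + M) = ((-2 - 3*(-24)**2 + 9*(-24) + 4*(-24)**2 - 3*4*(-24)) + M)/(5 + M) = ((-2 - 3*576 - 216 + 4*576 + 288) + M)/(5 + M) = ((-2 - 1728 - 216 + 2304 + 288) + M)/(5 + M) = (646 + M)/(5 + M))
(-277 + 347)*Z(4) = (-277 + 347)*((646 + 4)/(5 + 4)) = 70*(650/9) = 45500/9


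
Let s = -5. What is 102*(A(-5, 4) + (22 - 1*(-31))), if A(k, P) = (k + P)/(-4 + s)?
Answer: 16252/3 ≈ 5417.3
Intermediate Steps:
A(k, P) = -P/9 - k/9 (A(k, P) = (k + P)/(-4 - 5) = (P + k)/(-9) = (P + k)*(-⅑) = -P/9 - k/9)
102*(A(-5, 4) + (22 - 1*(-31))) = 102*((-⅑*4 - ⅑*(-5)) + (22 - 1*(-31))) = 102*((-4/9 + 5/9) + (22 + 31)) = 102*(⅑ + 53) = 102*(478/9) = 16252/3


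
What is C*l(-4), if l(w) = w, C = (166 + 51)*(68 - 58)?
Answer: -8680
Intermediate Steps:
C = 2170 (C = 217*10 = 2170)
C*l(-4) = 2170*(-4) = -8680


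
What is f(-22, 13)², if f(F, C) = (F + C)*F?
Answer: 39204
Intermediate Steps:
f(F, C) = F*(C + F) (f(F, C) = (C + F)*F = F*(C + F))
f(-22, 13)² = (-22*(13 - 22))² = (-22*(-9))² = 198² = 39204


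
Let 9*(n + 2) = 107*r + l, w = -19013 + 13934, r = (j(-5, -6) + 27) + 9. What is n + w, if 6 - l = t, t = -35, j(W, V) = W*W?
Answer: -39161/9 ≈ -4351.2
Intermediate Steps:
j(W, V) = W²
l = 41 (l = 6 - 1*(-35) = 6 + 35 = 41)
r = 61 (r = ((-5)² + 27) + 9 = (25 + 27) + 9 = 52 + 9 = 61)
w = -5079
n = 6550/9 (n = -2 + (107*61 + 41)/9 = -2 + (6527 + 41)/9 = -2 + (⅑)*6568 = -2 + 6568/9 = 6550/9 ≈ 727.78)
n + w = 6550/9 - 5079 = -39161/9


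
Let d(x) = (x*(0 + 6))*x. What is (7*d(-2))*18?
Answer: 3024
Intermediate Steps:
d(x) = 6*x² (d(x) = (x*6)*x = (6*x)*x = 6*x²)
(7*d(-2))*18 = (7*(6*(-2)²))*18 = (7*(6*4))*18 = (7*24)*18 = 168*18 = 3024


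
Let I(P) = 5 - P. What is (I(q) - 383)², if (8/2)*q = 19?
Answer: 2343961/16 ≈ 1.4650e+5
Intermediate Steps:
q = 19/4 (q = (¼)*19 = 19/4 ≈ 4.7500)
(I(q) - 383)² = ((5 - 1*19/4) - 383)² = ((5 - 19/4) - 383)² = (¼ - 383)² = (-1531/4)² = 2343961/16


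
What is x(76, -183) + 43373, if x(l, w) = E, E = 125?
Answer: 43498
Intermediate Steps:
x(l, w) = 125
x(76, -183) + 43373 = 125 + 43373 = 43498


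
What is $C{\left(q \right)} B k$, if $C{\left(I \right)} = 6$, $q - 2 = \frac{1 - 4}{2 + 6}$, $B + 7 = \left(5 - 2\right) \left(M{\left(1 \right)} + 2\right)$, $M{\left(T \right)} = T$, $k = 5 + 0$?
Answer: $60$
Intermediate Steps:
$k = 5$
$B = 2$ ($B = -7 + \left(5 - 2\right) \left(1 + 2\right) = -7 + 3 \cdot 3 = -7 + 9 = 2$)
$q = \frac{13}{8}$ ($q = 2 + \frac{1 - 4}{2 + 6} = 2 - \frac{3}{8} = \frac{13}{8} \approx 1.625$)
$C{\left(q \right)} B k = 6 \cdot 2 \cdot 5 = 12 \cdot 5 = 60$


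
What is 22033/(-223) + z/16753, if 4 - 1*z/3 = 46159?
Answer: -399996544/3735919 ≈ -107.07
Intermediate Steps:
z = -138465 (z = 12 - 3*46159 = 12 - 138477 = -138465)
22033/(-223) + z/16753 = 22033/(-223) - 138465/16753 = 22033*(-1/223) - 138465*1/16753 = -22033/223 - 138465/16753 = -399996544/3735919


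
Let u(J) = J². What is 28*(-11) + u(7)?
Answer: -259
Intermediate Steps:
28*(-11) + u(7) = 28*(-11) + 7² = -308 + 49 = -259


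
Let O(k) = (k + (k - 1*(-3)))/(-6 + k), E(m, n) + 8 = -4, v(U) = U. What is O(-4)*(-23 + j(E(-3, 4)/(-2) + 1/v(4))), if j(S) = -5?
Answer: -14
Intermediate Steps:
E(m, n) = -12 (E(m, n) = -8 - 4 = -12)
O(k) = (3 + 2*k)/(-6 + k) (O(k) = (k + (k + 3))/(-6 + k) = (k + (3 + k))/(-6 + k) = (3 + 2*k)/(-6 + k))
O(-4)*(-23 + j(E(-3, 4)/(-2) + 1/v(4))) = ((3 + 2*(-4))/(-6 - 4))*(-23 - 5) = ((3 - 8)/(-10))*(-28) = -⅒*(-5)*(-28) = (½)*(-28) = -14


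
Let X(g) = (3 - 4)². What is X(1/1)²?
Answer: 1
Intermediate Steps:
X(g) = 1 (X(g) = (-1)² = 1)
X(1/1)² = 1² = 1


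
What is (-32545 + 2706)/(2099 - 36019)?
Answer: 563/640 ≈ 0.87969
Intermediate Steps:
(-32545 + 2706)/(2099 - 36019) = -29839/(-33920) = -29839*(-1/33920) = 563/640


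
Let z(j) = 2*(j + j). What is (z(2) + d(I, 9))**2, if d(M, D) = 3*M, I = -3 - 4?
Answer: 169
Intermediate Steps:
z(j) = 4*j (z(j) = 2*(2*j) = 4*j)
I = -7
(z(2) + d(I, 9))**2 = (4*2 + 3*(-7))**2 = (8 - 21)**2 = (-13)**2 = 169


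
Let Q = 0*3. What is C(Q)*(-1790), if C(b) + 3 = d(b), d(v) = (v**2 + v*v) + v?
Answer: 5370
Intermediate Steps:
Q = 0
d(v) = v + 2*v**2 (d(v) = (v**2 + v**2) + v = 2*v**2 + v = v + 2*v**2)
C(b) = -3 + b*(1 + 2*b)
C(Q)*(-1790) = (-3 + 0*(1 + 2*0))*(-1790) = (-3 + 0*(1 + 0))*(-1790) = (-3 + 0*1)*(-1790) = (-3 + 0)*(-1790) = -3*(-1790) = 5370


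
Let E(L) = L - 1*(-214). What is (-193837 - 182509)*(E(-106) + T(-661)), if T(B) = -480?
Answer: 140000712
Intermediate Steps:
E(L) = 214 + L (E(L) = L + 214 = 214 + L)
(-193837 - 182509)*(E(-106) + T(-661)) = (-193837 - 182509)*((214 - 106) - 480) = -376346*(108 - 480) = -376346*(-372) = 140000712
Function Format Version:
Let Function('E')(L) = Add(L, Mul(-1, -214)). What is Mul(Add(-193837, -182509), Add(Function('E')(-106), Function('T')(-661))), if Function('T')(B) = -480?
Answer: 140000712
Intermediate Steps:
Function('E')(L) = Add(214, L) (Function('E')(L) = Add(L, 214) = Add(214, L))
Mul(Add(-193837, -182509), Add(Function('E')(-106), Function('T')(-661))) = Mul(Add(-193837, -182509), Add(Add(214, -106), -480)) = Mul(-376346, Add(108, -480)) = Mul(-376346, -372) = 140000712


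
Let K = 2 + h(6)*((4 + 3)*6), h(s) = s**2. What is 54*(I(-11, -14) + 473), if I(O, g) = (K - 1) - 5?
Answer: 106974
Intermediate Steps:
K = 1514 (K = 2 + 6**2*((4 + 3)*6) = 2 + 36*(7*6) = 2 + 36*42 = 2 + 1512 = 1514)
I(O, g) = 1508 (I(O, g) = (1514 - 1) - 5 = 1513 - 5 = 1508)
54*(I(-11, -14) + 473) = 54*(1508 + 473) = 54*1981 = 106974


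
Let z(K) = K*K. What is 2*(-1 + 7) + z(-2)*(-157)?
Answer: -616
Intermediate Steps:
z(K) = K²
2*(-1 + 7) + z(-2)*(-157) = 2*(-1 + 7) + (-2)²*(-157) = 2*6 + 4*(-157) = 12 - 628 = -616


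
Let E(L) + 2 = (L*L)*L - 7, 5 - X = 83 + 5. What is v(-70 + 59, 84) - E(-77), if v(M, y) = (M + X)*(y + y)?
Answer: 440750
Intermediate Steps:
X = -83 (X = 5 - (83 + 5) = 5 - 1*88 = 5 - 88 = -83)
v(M, y) = 2*y*(-83 + M) (v(M, y) = (M - 83)*(y + y) = (-83 + M)*(2*y) = 2*y*(-83 + M))
E(L) = -9 + L**3 (E(L) = -2 + ((L*L)*L - 7) = -2 + (L**2*L - 7) = -2 + (L**3 - 7) = -2 + (-7 + L**3) = -9 + L**3)
v(-70 + 59, 84) - E(-77) = 2*84*(-83 + (-70 + 59)) - (-9 + (-77)**3) = 2*84*(-83 - 11) - (-9 - 456533) = 2*84*(-94) - 1*(-456542) = -15792 + 456542 = 440750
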